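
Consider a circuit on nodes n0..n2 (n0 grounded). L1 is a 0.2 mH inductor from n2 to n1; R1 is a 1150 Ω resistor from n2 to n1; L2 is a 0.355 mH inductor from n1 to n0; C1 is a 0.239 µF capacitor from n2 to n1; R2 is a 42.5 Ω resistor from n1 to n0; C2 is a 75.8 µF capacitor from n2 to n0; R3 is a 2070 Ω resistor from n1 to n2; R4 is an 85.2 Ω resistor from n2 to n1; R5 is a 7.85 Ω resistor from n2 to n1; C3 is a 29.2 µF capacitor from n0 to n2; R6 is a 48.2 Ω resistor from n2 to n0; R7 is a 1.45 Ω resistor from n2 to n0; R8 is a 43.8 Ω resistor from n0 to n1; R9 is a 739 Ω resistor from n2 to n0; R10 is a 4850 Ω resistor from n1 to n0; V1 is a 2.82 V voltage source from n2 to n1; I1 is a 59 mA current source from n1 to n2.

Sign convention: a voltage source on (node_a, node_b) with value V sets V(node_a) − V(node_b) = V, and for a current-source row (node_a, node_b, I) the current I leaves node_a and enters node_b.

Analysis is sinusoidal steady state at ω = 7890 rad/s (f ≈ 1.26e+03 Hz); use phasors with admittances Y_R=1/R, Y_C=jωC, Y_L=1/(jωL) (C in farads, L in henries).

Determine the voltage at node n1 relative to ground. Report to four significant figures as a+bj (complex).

-3.290-1.035j V

Apply KCL at each of the 2 non-ground nodes and solve the resulting linear system.
Node n1: branches {L1, R1, L2, C1, R2, R3, R4, R5, R8, R10, V1, I1} → V_1 = -3.290-1.035j
Node n2: branches {L1, R1, C1, C2, R3, R4, R5, C3, R6, R7, R9, V1, I1} → V_2 = -0.4704-1.035j
Source currents: i(V1)=-0.8600+2.908j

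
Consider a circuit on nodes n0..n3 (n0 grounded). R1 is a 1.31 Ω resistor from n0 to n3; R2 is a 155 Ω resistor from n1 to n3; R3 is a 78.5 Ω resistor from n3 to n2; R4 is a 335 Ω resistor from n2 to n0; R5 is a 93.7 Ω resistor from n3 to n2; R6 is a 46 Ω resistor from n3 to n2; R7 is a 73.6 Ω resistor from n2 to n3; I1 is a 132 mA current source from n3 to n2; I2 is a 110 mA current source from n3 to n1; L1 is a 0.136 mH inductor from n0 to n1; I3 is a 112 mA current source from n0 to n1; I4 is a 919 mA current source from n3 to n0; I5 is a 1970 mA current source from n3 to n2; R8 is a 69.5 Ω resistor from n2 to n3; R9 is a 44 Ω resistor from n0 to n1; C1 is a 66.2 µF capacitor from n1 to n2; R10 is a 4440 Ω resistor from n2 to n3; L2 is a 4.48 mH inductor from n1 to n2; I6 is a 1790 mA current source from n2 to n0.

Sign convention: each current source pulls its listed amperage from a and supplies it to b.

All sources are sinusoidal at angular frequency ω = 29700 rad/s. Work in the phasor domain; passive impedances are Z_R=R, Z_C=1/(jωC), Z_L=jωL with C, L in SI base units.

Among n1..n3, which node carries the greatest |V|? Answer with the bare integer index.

Element admittances at ω=29700 rad/s:
  Y(R1) = 0.7634+0.000j S between n0,n3
  Y(R2) = 0.006452+0.000j S between n1,n3
  Y(R3) = 0.01274+0.000j S between n3,n2
  Y(R4) = 0.002985+0.000j S between n2,n0
  Y(R5) = 0.01067+0.000j S between n3,n2
  Y(R6) = 0.02174+0.000j S between n3,n2
  Y(R7) = 0.01359+0.000j S between n2,n3
  I1: injects 0.132 A into n2 (from n3)
  I2: injects 0.11 A into n1 (from n3)
  Y(L1) = 0.000-0.2476j S between n0,n1
  I3: injects 0.112 A into n1 (from n0)
  I4: injects 0.919 A into n0 (from n3)
  I5: injects 1.97 A into n2 (from n3)
  Y(R8) = 0.01439+0.000j S between n2,n3
  Y(R9) = 0.02273+0.000j S between n0,n1
  Y(C1) = 0.000+1.966j S between n1,n2
  Y(R10) = 0.0002252+0.000j S between n2,n3
  Y(L2) = 0.000-0.007516j S between n1,n2
  I6: injects 1.79 A into n0 (from n2)
Assemble and solve the 3×3 MNA system:
  V(n1)=0.3289+0.8380j  V(n2)=0.2996+0.8284j  V(n3)=-3.685+0.07848j

3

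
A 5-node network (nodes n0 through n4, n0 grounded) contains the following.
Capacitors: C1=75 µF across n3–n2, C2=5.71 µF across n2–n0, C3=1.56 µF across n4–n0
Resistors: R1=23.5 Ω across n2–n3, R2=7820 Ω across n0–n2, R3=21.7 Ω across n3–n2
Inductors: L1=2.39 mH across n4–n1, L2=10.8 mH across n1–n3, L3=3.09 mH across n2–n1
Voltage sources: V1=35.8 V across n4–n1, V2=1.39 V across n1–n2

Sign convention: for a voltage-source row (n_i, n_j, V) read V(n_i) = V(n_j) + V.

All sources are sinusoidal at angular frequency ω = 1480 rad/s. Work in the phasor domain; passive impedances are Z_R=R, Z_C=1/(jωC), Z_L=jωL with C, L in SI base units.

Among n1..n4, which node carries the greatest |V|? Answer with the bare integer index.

MNA unknowns: 4 node voltages V₁..V_4 plus 2 source currents (V1, V2)
C1: Y=0.000+0.1110j on G[3,2]
R1: Y=0.04255+0.000j on G[2,3]
C2: Y=0.000+0.008451j on G[2,0]
L1: Y=0.000-0.2827j on G[4,1]
R2: Y=0.0001279+0.000j on G[0,2]
L2: Y=0.000-0.06256j on G[1,3]
R3: Y=0.04608+0.000j on G[3,2]
C3: Y=0.000+0.002309j on G[4,0]
L3: Y=0.000-0.2187j on G[2,1]
V1: row V4−V1=35.8, i_V1 at 4,1
V2: row V1−V2=1.39, i_V2 at 1,2
solve → V1=-6.589-0.09483j, V2=-7.979-0.09483j, V3=-8.392-0.8503j, V4=29.21-0.09483j
aux → i_V1=-0.0002189+10.05j, i_V2=-0.04748+0.3493j

4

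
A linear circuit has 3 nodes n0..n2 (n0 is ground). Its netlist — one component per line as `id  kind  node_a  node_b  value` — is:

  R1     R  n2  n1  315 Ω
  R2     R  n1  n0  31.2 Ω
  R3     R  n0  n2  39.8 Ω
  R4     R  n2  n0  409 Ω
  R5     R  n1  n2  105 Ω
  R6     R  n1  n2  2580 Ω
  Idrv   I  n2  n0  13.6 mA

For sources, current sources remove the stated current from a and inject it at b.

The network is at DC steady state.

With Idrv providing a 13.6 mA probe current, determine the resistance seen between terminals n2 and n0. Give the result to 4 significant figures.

R_eq = 27.13 Ω

Apply KCL at each of the 2 non-ground nodes and solve the resulting linear system.
Node n1: branches {R1, R2, R5, R6} → V_1 = -0.1070
Node n2: branches {R1, R3, R4, R5, R6, Idrv} → V_2 = -0.3689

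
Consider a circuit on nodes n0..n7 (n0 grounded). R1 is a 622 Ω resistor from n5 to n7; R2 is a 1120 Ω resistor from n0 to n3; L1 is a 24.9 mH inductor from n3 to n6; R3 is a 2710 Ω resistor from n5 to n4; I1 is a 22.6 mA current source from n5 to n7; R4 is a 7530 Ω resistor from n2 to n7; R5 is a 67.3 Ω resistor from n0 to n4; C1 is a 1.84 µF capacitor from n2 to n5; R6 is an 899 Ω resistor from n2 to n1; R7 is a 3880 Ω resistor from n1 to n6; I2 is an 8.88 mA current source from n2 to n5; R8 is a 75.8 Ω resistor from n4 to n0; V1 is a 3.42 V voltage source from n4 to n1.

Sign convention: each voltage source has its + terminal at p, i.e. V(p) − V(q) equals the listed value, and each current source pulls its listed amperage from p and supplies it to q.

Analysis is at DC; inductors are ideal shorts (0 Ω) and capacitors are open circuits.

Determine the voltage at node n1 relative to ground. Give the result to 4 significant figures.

Apply KCL at each of the 7 non-ground nodes and solve the resulting linear system.
Node n1: branches {R6, R7, V1} → V_1 = -3.396
Node n2: branches {R4, C1, R6, I2} → V_2 = -7.593
Node n3: branches {R2, L1} → V_3 = -0.7607
Node n4: branches {R3, R5, R8, V1} → V_4 = 0.02421
Node n5: branches {R1, R3, I1, C1, I2} → V_5 = 12.68
Node n6: branches {L1, R7} → V_6 = -0.7607
Node n7: branches {R1, I1, R4} → V_7 = 24.12
Source currents: i(L1)=0.0006792, i(V1)=0.003990

-3.396 V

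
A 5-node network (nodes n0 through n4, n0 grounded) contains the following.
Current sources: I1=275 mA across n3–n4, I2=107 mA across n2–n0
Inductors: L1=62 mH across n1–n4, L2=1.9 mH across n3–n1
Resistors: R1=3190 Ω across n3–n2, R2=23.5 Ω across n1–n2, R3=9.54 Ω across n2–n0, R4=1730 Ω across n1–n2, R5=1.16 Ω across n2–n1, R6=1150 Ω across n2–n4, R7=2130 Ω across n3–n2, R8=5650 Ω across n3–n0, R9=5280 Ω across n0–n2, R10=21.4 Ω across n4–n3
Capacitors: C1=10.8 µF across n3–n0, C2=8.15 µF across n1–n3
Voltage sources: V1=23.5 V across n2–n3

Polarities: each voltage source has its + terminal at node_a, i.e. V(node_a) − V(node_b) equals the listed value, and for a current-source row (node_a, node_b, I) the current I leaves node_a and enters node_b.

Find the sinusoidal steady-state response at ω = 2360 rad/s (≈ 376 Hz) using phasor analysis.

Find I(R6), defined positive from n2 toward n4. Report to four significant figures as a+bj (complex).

0.01413+0.001877j A

Element admittances at ω=2360 rad/s:
  I1: injects 0.275 A into n4 (from n3)
  Y(L1) = 0.000-0.006834j S between n1,n4
  Y(R1) = 0.0003135+0.000j S between n3,n2
  Y(R2) = 0.04255+0.000j S between n1,n2
  Y(R3) = 0.1048+0.000j S between n2,n0
  Y(R4) = 0.0005780+0.000j S between n1,n2
  Y(R5) = 0.8621+0.000j S between n2,n1
  Y(R6) = 0.0008696+0.000j S between n2,n4
  Y(L2) = 0.000-0.2230j S between n3,n1
  Y(R7) = 0.0004695+0.000j S between n3,n2
  Y(R8) = 0.0001770+0.000j S between n3,n0
  I2: injects 0.107 A into n0 (from n2)
  Y(R9) = 0.0001894+0.000j S between n0,n2
  Y(R10) = 0.04673+0.000j S between n4,n3
  Y(C1) = 0.000+0.02549j S between n3,n0
  Y(C2) = 0.000+0.01923j S between n1,n3
  V1: constraint V(n2)−V(n3) = 23.5
Assemble and solve the 5×5 MNA system:
  V(n1)=-0.8305+10.73j  V(n2)=0.3798+5.602j  V(n3)=-23.12+5.602j  V(n4)=-15.87+3.443j
  i(V1)=-1.275+4.055j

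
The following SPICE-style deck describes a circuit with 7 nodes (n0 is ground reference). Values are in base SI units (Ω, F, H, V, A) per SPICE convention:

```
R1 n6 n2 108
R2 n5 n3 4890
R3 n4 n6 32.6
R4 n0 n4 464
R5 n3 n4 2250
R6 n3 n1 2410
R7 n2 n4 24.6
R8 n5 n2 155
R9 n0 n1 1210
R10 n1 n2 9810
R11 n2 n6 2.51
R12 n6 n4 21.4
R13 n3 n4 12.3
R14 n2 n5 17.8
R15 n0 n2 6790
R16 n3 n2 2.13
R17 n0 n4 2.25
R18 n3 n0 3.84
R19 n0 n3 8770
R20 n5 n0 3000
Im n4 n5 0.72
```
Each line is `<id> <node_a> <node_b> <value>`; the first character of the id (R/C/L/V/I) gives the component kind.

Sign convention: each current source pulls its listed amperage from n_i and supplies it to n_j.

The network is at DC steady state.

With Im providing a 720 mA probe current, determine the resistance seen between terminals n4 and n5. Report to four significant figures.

R_eq = 19.53 Ω

Apply KCL at each of the 6 non-ground nodes and solve the resulting linear system.
Node n1: branches {R6, R9, R10} → V_1 = 0.4947
Node n2: branches {R1, R7, R8, R10, R11, R14, R15, R16} → V_2 = 2.020
Node n3: branches {R2, R5, R6, R13, R16, R18, R19} → V_3 = 1.105
Node n4: branches {R3, R4, R5, R7, R12, R13, R17, Im} → V_4 = -0.6563
Node n5: branches {R2, R8, R14, R20, Im} → V_5 = 13.40
Node n6: branches {R1, R3, R11, R12} → V_6 = 1.593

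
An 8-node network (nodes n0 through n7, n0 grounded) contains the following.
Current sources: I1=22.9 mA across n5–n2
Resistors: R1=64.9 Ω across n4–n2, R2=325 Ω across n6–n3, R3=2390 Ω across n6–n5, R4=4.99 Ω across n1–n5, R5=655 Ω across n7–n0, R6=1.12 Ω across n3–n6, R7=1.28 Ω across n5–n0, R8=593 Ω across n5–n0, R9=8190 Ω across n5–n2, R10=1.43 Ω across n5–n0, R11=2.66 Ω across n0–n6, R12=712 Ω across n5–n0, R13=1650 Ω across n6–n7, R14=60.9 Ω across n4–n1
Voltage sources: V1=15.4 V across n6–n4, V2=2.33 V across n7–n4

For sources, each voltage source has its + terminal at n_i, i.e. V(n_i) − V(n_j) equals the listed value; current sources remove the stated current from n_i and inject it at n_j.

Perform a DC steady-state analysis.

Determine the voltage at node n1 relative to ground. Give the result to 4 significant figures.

MNA unknowns: 7 node voltages V₁..V_7 plus 2 source currents (V1, V2)
I1: z[5]−=0.0229, z[2]+=0.0229
R1: Y=0.01541 on G[4,2]
R2: Y=0.003077 on G[6,3]
R3: Y=0.0004184 on G[6,5]
R4: Y=0.2004 on G[1,5]
R5: Y=0.001527 on G[7,0]
R6: Y=0.8929 on G[3,6]
R7: Y=0.7812 on G[5,0]
R8: Y=0.001686 on G[5,0]
R9: Y=0.0001221 on G[5,2]
R10: Y=0.6993 on G[5,0]
R11: Y=0.3759 on G[0,6]
R12: Y=0.001404 on G[5,0]
R13: Y=0.0006061 on G[6,7]
R14: Y=0.01642 on G[4,1]
V1: row V6−V4=15.4, i_V1 at 6,4
V2: row V7−V4=2.33, i_V2 at 7,4
solve → V1=-1.266, V2=-13.11, V3=0.7011, V4=-14.70, V5=-0.1649, V6=0.7011, V7=-12.37
aux → i_V1=-0.2719, i_V2=0.02680

-1.266 V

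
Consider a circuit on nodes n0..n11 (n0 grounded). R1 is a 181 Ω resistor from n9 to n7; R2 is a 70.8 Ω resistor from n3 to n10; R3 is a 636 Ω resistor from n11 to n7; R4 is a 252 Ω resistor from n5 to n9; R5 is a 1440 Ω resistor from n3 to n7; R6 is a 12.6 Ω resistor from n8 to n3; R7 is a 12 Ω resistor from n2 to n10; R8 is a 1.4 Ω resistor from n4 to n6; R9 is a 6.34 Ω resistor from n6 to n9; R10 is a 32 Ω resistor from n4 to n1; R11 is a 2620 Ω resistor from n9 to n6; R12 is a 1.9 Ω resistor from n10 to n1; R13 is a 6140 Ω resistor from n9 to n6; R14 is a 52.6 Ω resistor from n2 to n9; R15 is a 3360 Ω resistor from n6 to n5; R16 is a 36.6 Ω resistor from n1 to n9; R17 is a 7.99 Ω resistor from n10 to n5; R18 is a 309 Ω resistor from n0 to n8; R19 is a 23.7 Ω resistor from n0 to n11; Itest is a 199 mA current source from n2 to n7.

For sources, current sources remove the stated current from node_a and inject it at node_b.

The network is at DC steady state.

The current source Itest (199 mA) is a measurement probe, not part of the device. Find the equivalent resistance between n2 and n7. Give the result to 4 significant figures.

Element admittances at DC:
  Y(R1) = 0.005525 S between n9,n7
  Y(R2) = 0.01412 S between n3,n10
  Y(R3) = 0.001572 S between n11,n7
  Y(R4) = 0.003968 S between n5,n9
  Y(R5) = 0.0006944 S between n3,n7
  Y(R6) = 0.07937 S between n8,n3
  Y(R7) = 0.08333 S between n2,n10
  Y(R8) = 0.7143 S between n4,n6
  Y(R9) = 0.1577 S between n6,n9
  Y(R10) = 0.03125 S between n4,n1
  Y(R11) = 0.0003817 S between n9,n6
  Y(R12) = 0.5263 S between n10,n1
  Y(R13) = 0.0001629 S between n9,n6
  Y(R14) = 0.01901 S between n2,n9
  Y(R15) = 0.0002976 S between n6,n5
  Y(R16) = 0.02732 S between n1,n9
  Y(R17) = 0.1252 S between n10,n5
  Y(R18) = 0.003236 S between n0,n8
  Y(R19) = 0.04219 S between n0,n11
  Itest: injects 0.199 A into n7 (from n2)
Assemble and solve the 11×11 MNA system:
  V(n1)=-11.69  V(n2)=-13.47  V(n3)=-8.644  V(n4)=-10.42  V(n5)=-11.79  V(n6)=-10.36  V(n7)=17.73  V(n8)=-8.305  V(n9)=-10.11  V(n10)=-11.84  V(n11)=0.6370

R_eq = 156.8 Ω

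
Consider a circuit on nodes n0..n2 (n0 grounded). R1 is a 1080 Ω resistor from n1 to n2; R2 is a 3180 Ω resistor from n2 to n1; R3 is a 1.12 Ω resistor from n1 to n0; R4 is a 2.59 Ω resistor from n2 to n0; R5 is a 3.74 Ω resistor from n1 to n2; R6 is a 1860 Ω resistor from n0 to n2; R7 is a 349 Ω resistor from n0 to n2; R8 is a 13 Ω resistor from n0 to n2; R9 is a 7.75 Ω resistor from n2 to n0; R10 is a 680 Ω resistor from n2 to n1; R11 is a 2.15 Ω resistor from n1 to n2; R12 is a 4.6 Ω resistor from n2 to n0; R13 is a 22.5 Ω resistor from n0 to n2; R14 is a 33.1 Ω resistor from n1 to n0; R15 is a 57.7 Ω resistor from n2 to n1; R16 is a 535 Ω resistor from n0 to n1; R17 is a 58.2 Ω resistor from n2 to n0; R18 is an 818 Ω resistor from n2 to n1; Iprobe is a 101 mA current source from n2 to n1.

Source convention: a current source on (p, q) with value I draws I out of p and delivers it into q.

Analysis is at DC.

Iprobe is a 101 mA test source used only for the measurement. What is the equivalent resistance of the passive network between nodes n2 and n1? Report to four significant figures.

R_eq = 0.8311 Ω

MNA unknowns: 2 node voltages V₁..V_2
R1: Y=0.0009259 on G[1,2]
R2: Y=0.0003145 on G[2,1]
R3: Y=0.8929 on G[1,0]
R4: Y=0.3861 on G[2,0]
R5: Y=0.2674 on G[1,2]
R6: Y=0.0005376 on G[0,2]
R7: Y=0.002865 on G[0,2]
R8: Y=0.07692 on G[0,2]
R9: Y=0.1290 on G[2,0]
R10: Y=0.001471 on G[2,1]
R11: Y=0.4651 on G[1,2]
R12: Y=0.2174 on G[2,0]
R13: Y=0.04444 on G[0,2]
R14: Y=0.03021 on G[1,0]
R15: Y=0.01733 on G[2,1]
R16: Y=0.001869 on G[0,1]
R17: Y=0.01718 on G[2,0]
R18: Y=0.001222 on G[2,1]
Iprobe: z[2]−=0.101, z[1]+=0.101
solve → V1=0.04079, V2=-0.04315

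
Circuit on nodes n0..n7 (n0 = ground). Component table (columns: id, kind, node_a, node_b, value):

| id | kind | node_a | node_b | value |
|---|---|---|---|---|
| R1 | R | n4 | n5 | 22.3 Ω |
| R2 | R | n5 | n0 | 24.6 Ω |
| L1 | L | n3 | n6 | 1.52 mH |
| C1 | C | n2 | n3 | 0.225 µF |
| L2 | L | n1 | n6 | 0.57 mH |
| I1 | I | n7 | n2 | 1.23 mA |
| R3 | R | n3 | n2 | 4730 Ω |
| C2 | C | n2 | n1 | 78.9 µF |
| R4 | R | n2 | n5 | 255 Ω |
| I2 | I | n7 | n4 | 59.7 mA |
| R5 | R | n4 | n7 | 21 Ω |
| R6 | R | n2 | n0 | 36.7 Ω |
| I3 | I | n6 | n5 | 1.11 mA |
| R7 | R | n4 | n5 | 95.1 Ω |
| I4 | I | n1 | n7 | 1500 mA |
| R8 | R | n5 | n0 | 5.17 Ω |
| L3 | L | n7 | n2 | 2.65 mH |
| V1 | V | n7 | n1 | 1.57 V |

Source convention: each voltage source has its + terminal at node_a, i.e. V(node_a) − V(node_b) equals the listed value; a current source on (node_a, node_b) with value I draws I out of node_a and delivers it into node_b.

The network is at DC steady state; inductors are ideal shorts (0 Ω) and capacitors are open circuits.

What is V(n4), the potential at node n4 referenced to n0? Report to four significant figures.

0.3592 V

Apply KCL at each of the 7 non-ground nodes and solve the resulting linear system.
Node n1: branches {L2, C2, I4, V1} → V_1 = -2.122
Node n2: branches {C1, I1, R3, C2, R4, R6, L3} → V_2 = -0.5515
Node n3: branches {L1, C1, R3} → V_3 = -2.122
Node n4: branches {R1, I2, R5, R7} → V_4 = 0.3592
Node n5: branches {R1, R2, R4, I3, R7, R8} → V_5 = 0.06420
Node n6: branches {L1, L2, I3} → V_6 = -2.122
Node n7: branches {I1, I2, R5, I4, L3, V1} → V_7 = -0.5515
Source currents: i(L1)=0.0003319, i(L2)=0.0007781, i(L3)=-0.01834, i(V1)=1.501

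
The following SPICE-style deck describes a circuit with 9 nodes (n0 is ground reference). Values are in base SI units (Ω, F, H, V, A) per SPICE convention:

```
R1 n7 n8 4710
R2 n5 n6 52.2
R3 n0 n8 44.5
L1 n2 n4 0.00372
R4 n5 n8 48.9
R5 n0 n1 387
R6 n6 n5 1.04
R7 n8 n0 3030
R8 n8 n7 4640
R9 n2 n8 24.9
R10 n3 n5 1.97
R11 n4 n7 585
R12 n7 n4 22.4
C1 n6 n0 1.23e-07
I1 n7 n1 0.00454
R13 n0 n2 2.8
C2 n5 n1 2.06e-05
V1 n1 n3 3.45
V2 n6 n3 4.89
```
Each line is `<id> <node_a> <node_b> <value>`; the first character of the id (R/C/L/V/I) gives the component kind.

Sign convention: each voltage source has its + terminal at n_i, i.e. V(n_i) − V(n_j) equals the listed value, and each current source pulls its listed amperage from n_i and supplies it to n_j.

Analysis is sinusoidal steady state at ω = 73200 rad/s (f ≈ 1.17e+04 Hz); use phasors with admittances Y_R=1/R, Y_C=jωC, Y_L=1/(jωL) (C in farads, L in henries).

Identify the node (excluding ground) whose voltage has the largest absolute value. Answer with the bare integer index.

3

Element admittances at ω=73200 rad/s:
  Y(R1) = 0.0002123+0.000j S between n7,n8
  Y(R2) = 0.01916+0.000j S between n5,n6
  Y(R3) = 0.02247+0.000j S between n0,n8
  Y(L1) = 0.000-0.003672j S between n2,n4
  Y(R4) = 0.02045+0.000j S between n5,n8
  Y(R5) = 0.002584+0.000j S between n0,n1
  Y(R6) = 0.9615+0.000j S between n6,n5
  Y(R7) = 0.0003300+0.000j S between n8,n0
  Y(R8) = 0.0002155+0.000j S between n8,n7
  Y(R9) = 0.04016+0.000j S between n2,n8
  Y(R10) = 0.5076+0.000j S between n3,n5
  Y(R11) = 0.001709+0.000j S between n4,n7
  Y(R12) = 0.04464+0.000j S between n7,n4
  Y(C1) = 0.000+0.009004j S between n6,n0
  I1: injects 0.00454 A into n1 (from n7)
  Y(R13) = 0.3571+0.000j S between n0,n2
  Y(C2) = 0.000+1.508j S between n5,n1
  V1: constraint V(n1)−V(n3) = 3.45
  V2: constraint V(n6)−V(n3) = 4.89
Assemble and solve the 10×10 MNA system:
  V(n1)=-0.06606-0.8017j  V(n2)=-0.01644-0.01724j  V(n3)=-3.516-0.8017j  V(n4)=-0.1377-1.232j  V(n5)=-0.1742-0.6853j  V(n6)=1.374-0.8017j  V(n7)=-0.2340-1.223j  V(n8)=-0.05156-0.1816j
  i(V1)=-0.1709-0.1610j  i(V2)=-1.525+0.1019j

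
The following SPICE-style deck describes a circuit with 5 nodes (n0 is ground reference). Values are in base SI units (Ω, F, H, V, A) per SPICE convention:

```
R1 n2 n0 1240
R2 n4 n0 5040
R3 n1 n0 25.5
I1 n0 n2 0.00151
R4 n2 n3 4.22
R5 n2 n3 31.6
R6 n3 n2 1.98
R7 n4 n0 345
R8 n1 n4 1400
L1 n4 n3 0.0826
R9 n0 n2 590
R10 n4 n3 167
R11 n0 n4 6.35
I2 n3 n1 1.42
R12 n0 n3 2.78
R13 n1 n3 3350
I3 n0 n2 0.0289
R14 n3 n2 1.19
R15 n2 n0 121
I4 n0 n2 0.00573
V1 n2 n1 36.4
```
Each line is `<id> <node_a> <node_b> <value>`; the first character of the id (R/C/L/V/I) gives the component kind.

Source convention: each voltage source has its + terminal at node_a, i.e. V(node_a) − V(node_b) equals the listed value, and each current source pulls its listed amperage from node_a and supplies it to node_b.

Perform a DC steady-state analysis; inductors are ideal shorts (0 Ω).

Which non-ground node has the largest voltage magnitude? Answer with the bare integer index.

Element admittances at DC:
  Y(R1) = 0.0008065 S between n2,n0
  Y(R2) = 0.0001984 S between n4,n0
  Y(R3) = 0.03922 S between n1,n0
  I1: injects 0.00151 A into n2 (from n0)
  Y(R4) = 0.2370 S between n2,n3
  Y(R5) = 0.03165 S between n2,n3
  Y(R6) = 0.5051 S between n3,n2
  Y(R7) = 0.002899 S between n4,n0
  Y(R8) = 0.0007143 S between n1,n4
  L1: short n4↔n3 (DC inductor)
  Y(R9) = 0.001695 S between n0,n2
  Y(R10) = 0.005988 S between n4,n3
  Y(R11) = 0.1575 S between n0,n4
  I2: injects 1.42 A into n1 (from n3)
  Y(R12) = 0.3597 S between n0,n3
  Y(R13) = 0.0002985 S between n1,n3
  I3: injects 0.0289 A into n2 (from n0)
  Y(R14) = 0.8403 S between n3,n2
  Y(R15) = 0.008264 S between n2,n0
  I4: injects 0.00573 A into n2 (from n0)
  V1: constraint V(n2)−V(n1) = 36.4
Assemble and solve the 6×6 MNA system:
  V(n1)=-32.30  V(n2)=4.101  V(n3)=2.419  V(n4)=2.419
  i(L1)=-0.4133  i(V1)=-2.722

1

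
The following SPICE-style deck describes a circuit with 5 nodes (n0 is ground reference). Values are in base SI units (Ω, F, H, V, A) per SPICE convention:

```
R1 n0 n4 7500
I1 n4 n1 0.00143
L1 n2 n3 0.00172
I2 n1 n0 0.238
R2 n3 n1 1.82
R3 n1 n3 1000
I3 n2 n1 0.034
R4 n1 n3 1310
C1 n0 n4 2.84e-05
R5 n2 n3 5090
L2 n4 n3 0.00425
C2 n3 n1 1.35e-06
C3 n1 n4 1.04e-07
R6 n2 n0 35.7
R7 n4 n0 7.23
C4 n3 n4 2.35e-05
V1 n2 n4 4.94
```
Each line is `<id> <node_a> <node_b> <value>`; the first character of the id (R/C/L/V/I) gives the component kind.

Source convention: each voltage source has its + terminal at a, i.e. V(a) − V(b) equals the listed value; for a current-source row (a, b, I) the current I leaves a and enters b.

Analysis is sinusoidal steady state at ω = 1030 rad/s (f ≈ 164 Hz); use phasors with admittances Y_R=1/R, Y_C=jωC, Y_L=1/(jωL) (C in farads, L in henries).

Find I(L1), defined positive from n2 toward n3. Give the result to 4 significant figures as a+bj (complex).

0.1486-0.7406j A

Element admittances at ω=1030 rad/s:
  Y(R1) = 0.0001333+0.000j S between n0,n4
  I1: injects 0.00143 A into n1 (from n4)
  Y(L1) = 0.000-0.5645j S between n2,n3
  I2: injects 0.238 A into n0 (from n1)
  Y(R2) = 0.5495+0.000j S between n3,n1
  Y(R3) = 0.001000+0.000j S between n1,n3
  I3: injects 0.034 A into n1 (from n2)
  Y(R4) = 0.0007634+0.000j S between n1,n3
  Y(C1) = 0.000+0.02925j S between n0,n4
  Y(R5) = 0.0001965+0.000j S between n2,n3
  Y(L2) = 0.000-0.2284j S between n4,n3
  Y(C2) = 0.000+0.001391j S between n3,n1
  Y(C3) = 0.000+0.0001071j S between n1,n4
  Y(R6) = 0.02801+0.000j S between n2,n0
  Y(R7) = 0.1383+0.000j S between n4,n0
  Y(C4) = 0.000+0.02420j S between n3,n4
  V1: constraint V(n2)−V(n4) = 4.94
Assemble and solve the 5×5 MNA system:
  V(n1)=1.067+0.1225j  V(n2)=2.747+0.3854j  V(n3)=1.435+0.1222j  V(n4)=-2.193+0.3854j
  i(V1)=-0.2598+0.7298j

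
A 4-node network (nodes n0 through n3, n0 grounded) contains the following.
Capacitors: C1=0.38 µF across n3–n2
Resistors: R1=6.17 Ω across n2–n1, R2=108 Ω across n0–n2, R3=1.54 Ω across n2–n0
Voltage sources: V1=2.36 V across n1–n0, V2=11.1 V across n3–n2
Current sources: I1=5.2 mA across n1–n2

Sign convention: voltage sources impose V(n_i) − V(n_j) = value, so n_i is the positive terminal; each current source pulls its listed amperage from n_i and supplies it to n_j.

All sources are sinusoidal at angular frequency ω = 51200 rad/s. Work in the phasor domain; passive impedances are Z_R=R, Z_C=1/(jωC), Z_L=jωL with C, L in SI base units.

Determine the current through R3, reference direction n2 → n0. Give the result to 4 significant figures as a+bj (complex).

0.3068+0.000j A

Apply KCL at each of the 3 non-ground nodes and solve the resulting linear system.
Node n1: branches {R1, V1, I1} → V_1 = 2.360+0.000j
Node n2: branches {C1, R1, R2, R3, V2, I1} → V_2 = 0.4724+0.000j
Node n3: branches {C1, V2} → V_3 = 11.57+0.000j
Source currents: i(V1)=-0.3111+0.000j, i(V2)=0.000-0.2160j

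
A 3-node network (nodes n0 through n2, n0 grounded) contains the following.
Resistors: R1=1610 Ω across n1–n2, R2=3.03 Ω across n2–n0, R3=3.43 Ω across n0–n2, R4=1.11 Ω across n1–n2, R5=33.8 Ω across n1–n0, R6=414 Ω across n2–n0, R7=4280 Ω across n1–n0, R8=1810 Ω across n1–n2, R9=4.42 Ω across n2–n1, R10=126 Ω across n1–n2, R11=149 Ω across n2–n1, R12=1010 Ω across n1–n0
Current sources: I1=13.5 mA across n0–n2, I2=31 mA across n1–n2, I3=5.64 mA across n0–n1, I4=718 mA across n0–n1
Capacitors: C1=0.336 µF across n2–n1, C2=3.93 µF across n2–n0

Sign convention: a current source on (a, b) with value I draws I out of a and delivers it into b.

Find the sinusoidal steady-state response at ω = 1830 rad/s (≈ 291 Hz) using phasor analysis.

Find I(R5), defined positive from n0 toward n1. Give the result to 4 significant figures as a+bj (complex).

-0.04913+0.0003565j A

MNA unknowns: 2 node voltages V₁..V_2
R1: Y=0.0006211+0.000j on G[1,2]
R2: Y=0.3300+0.000j on G[2,0]
R3: Y=0.2915+0.000j on G[0,2]
R4: Y=0.9009+0.000j on G[1,2]
I1: z[0]−=0.0135, z[2]+=0.0135
I2: z[1]−=0.031, z[2]+=0.031
R5: Y=0.02959+0.000j on G[1,0]
R6: Y=0.002415+0.000j on G[2,0]
R7: Y=0.0002336+0.000j on G[1,0]
C1: Y=0.000+0.0006149j on G[2,1]
R8: Y=0.0005525+0.000j on G[1,2]
R9: Y=0.2262+0.000j on G[2,1]
R10: Y=0.007937+0.000j on G[1,2]
C2: Y=0.000+0.007192j on G[2,0]
R11: Y=0.006711+0.000j on G[2,1]
R12: Y=0.0009901+0.000j on G[1,0]
I3: z[0]−=0.00564, z[1]+=0.00564
I4: z[0]−=0.718, z[1]+=0.718
solve → V1=1.660-0.01205j, V2=1.099-0.01207j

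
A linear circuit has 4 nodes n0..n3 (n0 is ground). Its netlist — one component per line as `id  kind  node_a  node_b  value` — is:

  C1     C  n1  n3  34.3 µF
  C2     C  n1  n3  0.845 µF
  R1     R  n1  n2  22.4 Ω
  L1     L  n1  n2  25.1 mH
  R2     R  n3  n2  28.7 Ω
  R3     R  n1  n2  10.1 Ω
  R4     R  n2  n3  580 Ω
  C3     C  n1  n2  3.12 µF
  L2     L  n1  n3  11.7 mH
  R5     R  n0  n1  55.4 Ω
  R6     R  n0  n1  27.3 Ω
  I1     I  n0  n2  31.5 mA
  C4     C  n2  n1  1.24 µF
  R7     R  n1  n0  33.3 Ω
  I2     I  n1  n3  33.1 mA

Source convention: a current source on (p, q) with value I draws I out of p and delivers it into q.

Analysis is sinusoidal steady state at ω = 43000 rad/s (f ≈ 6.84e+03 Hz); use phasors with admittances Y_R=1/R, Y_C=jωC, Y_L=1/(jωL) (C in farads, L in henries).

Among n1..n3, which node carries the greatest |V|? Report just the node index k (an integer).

Element admittances at ω=43000 rad/s:
  Y(C1) = 0.000+1.475j S between n1,n3
  Y(C2) = 0.000+0.03633j S between n1,n3
  Y(R1) = 0.04464+0.000j S between n1,n2
  Y(L1) = 0.000-0.0009265j S between n1,n2
  Y(R2) = 0.03484+0.000j S between n3,n2
  Y(R3) = 0.09901+0.000j S between n1,n2
  Y(R4) = 0.001724+0.000j S between n2,n3
  Y(C3) = 0.000+0.1342j S between n1,n2
  Y(L2) = 0.000-0.001988j S between n1,n3
  Y(R5) = 0.01805+0.000j S between n0,n1
  Y(R6) = 0.03663+0.000j S between n0,n1
  I1: injects 0.0315 A into n2 (from n0)
  Y(C4) = 0.000+0.05332j S between n2,n1
  Y(R7) = 0.03003+0.000j S between n1,n0
  I2: injects 0.0331 A into n3 (from n1)
Assemble and solve the 3×3 MNA system:
  V(n1)=0.3719+0.000j  V(n2)=0.4536-0.08953j  V(n3)=0.3703-0.02395j

2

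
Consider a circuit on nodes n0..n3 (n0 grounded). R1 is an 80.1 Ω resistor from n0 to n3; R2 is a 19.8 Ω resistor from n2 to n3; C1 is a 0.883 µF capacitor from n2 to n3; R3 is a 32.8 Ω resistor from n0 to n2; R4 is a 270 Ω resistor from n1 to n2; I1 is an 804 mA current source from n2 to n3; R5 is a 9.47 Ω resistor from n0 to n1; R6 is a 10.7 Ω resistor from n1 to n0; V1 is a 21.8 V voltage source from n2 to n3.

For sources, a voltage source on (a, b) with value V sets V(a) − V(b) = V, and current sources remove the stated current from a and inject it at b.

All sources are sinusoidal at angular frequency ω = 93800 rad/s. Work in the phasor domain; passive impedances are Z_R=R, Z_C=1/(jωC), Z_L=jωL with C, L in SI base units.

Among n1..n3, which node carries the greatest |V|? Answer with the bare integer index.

3

Element admittances at ω=93800 rad/s:
  Y(R1) = 0.01248+0.000j S between n0,n3
  Y(R2) = 0.05051+0.000j S between n2,n3
  Y(C1) = 0.000+0.08283j S between n2,n3
  Y(R3) = 0.03049+0.000j S between n0,n2
  Y(R4) = 0.003704+0.000j S between n1,n2
  I1: injects 0.804 A into n3 (from n2)
  Y(R5) = 0.1056+0.000j S between n0,n1
  Y(R6) = 0.09346+0.000j S between n1,n0
  V1: constraint V(n2)−V(n3) = 21.8
Assemble and solve the 4×4 MNA system:
  V(n1)=0.1067+0.000j  V(n2)=5.839+0.000j  V(n3)=-15.96+0.000j
  i(V1)=-2.104-1.806j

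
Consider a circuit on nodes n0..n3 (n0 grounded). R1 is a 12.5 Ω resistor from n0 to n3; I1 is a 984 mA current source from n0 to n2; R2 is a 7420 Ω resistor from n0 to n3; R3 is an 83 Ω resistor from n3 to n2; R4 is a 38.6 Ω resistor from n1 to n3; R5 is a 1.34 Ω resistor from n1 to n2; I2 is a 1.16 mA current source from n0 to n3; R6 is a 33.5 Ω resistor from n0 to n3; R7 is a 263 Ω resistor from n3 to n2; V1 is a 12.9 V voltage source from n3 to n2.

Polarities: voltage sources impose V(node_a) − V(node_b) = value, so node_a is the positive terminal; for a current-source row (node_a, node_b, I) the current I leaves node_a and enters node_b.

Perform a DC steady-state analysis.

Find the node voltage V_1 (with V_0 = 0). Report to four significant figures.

-3.510 V

Apply KCL at each of the 3 non-ground nodes and solve the resulting linear system.
Node n1: branches {R4, R5} → V_1 = -3.510
Node n2: branches {I1, R3, R5, R7, V1} → V_2 = -3.943
Node n3: branches {R1, R2, R3, R4, I2, R6, R7, V1} → V_3 = 8.957
Source currents: i(V1)=-1.511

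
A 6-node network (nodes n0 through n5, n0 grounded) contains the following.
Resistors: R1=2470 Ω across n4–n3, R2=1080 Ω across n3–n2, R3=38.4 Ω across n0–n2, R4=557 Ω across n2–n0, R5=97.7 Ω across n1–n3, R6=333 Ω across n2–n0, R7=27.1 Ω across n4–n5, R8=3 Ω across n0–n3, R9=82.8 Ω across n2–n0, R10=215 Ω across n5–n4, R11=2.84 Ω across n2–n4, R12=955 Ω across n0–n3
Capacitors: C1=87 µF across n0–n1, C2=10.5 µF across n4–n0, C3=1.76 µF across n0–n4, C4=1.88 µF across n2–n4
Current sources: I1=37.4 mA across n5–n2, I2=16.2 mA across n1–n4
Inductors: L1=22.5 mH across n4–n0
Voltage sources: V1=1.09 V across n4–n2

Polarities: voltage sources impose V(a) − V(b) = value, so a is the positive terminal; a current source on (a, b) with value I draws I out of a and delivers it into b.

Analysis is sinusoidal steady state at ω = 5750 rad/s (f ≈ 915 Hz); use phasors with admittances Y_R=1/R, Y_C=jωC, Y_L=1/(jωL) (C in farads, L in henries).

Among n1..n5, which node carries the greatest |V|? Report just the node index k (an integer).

MNA unknowns: 5 node voltages V₁..V_5 plus 1 source current (V1)
R1: Y=0.0004049+0.000j on G[4,3]
R2: Y=0.0009259+0.000j on G[3,2]
C1: Y=0.000+0.5002j on G[0,1]
C2: Y=0.000+0.06037j on G[4,0]
I1: z[5]−=0.0374, z[2]+=0.0374
R3: Y=0.02604+0.000j on G[0,2]
R4: Y=0.001795+0.000j on G[2,0]
R5: Y=0.01024+0.000j on G[1,3]
R6: Y=0.003003+0.000j on G[2,0]
R7: Y=0.03690+0.000j on G[4,5]
C3: Y=0.000+0.01012j on G[0,4]
R8: Y=0.3333+0.000j on G[0,3]
R9: Y=0.01208+0.000j on G[2,0]
R10: Y=0.004651+0.000j on G[5,4]
L1: Y=0.000-0.007729j on G[4,0]
I2: z[1]−=0.0162, z[4]+=0.0162
C4: Y=0.000+0.01081j on G[2,4]
R11: Y=0.3521+0.000j on G[2,4]
R12: Y=0.001047+0.000j on G[0,3]
V1: row V4−V2=1.09, i_V1 at 4,2
solve → V1=-0.0006968+0.03239j, V2=-0.6099-0.6810j, V3=-0.001091-0.001661j, V4=0.4801-0.6810j, V5=-0.4200-0.6810j
aux → i_V1=-0.4479-0.04164j

2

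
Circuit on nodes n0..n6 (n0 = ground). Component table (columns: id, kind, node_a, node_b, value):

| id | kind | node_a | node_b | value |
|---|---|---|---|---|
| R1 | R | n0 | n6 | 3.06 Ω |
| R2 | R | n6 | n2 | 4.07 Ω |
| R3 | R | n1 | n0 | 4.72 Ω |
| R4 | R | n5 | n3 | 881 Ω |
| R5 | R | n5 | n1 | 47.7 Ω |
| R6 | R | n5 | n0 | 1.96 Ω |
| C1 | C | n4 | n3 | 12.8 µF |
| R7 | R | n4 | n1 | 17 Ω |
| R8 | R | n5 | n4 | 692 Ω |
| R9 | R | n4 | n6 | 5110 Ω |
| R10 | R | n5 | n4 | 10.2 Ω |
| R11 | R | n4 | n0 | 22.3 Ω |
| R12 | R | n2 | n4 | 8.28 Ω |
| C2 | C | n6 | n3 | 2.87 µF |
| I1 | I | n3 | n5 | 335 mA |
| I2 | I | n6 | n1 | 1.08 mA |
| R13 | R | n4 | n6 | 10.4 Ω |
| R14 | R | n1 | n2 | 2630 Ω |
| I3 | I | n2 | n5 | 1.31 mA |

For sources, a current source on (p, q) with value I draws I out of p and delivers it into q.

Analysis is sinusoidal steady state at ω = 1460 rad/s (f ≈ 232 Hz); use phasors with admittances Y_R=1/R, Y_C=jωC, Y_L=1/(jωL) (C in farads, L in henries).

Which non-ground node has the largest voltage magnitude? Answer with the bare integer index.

3

Element admittances at ω=1460 rad/s:
  Y(R1) = 0.3268+0.000j S between n0,n6
  Y(R2) = 0.2457+0.000j S between n6,n2
  Y(R3) = 0.2119+0.000j S between n1,n0
  Y(R4) = 0.001135+0.000j S between n5,n3
  Y(R5) = 0.02096+0.000j S between n5,n1
  Y(R6) = 0.5102+0.000j S between n5,n0
  Y(C1) = 0.000+0.01869j S between n4,n3
  Y(R7) = 0.05882+0.000j S between n4,n1
  Y(R8) = 0.001445+0.000j S between n5,n4
  Y(R9) = 0.0001957+0.000j S between n4,n6
  Y(R10) = 0.09804+0.000j S between n5,n4
  Y(R11) = 0.04484+0.000j S between n4,n0
  Y(R12) = 0.1208+0.000j S between n2,n4
  Y(C2) = 0.000+0.004190j S between n6,n3
  I1: injects 0.335 A into n5 (from n3)
  I2: injects 0.00108 A into n1 (from n6)
  Y(R13) = 0.09615+0.000j S between n4,n6
  Y(R14) = 0.0003802+0.000j S between n1,n2
  I3: injects 0.00131 A into n5 (from n2)
Assemble and solve the 6×6 MNA system:
  V(n1)=-0.1353-0.006177j  V(n2)=-0.5542-0.02711j  V(n3)=-1.471+14.52j  V(n4)=-0.8271-0.03760j  V(n5)=0.3950+0.01995j  V(n6)=-0.4154-0.02199j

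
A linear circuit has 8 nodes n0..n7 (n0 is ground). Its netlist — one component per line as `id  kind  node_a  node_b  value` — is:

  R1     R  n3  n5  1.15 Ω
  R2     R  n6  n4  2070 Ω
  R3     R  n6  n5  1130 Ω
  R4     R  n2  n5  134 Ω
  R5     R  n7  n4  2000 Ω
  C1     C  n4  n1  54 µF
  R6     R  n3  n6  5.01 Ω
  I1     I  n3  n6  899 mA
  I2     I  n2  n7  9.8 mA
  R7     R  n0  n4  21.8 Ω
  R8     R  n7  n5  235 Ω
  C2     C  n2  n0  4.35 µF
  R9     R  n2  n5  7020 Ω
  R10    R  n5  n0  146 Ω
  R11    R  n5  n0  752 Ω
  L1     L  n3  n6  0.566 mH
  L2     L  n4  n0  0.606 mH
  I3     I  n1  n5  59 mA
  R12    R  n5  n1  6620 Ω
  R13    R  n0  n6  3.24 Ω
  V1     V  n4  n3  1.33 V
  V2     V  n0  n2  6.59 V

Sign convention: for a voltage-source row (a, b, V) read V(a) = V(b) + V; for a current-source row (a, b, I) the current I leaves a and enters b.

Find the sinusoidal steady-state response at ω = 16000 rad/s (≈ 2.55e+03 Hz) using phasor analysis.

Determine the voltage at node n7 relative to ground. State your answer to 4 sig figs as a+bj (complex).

Apply KCL at each of the 7 non-ground nodes and solve the resulting linear system.
Node n1: branches {C1, I3, R12} → V_1 = -0.8290-1.403j
Node n2: branches {R4, I2, C2, R9, V2} → V_2 = -6.590+0.000j
Node n3: branches {R1, R6, I1, L1, V1} → V_3 = -2.159-1.472j
Node n4: branches {R2, R5, C1, R7, L2, V1} → V_4 = -0.8290-1.472j
Node n5: branches {R1, R3, R4, R8, R9, R10, R11, I3, R12} → V_5 = -2.097-1.444j
Node n6: branches {R2, R3, R6, I1, L1, R13} → V_6 = 0.5917+0.01560j
Node n7: branches {R5, I2, R8} → V_7 = 0.09712-1.447j
Source currents: i(V1)=0.1318-0.01726j, i(V2)=-0.02437-0.4477j

0.09712-1.447j V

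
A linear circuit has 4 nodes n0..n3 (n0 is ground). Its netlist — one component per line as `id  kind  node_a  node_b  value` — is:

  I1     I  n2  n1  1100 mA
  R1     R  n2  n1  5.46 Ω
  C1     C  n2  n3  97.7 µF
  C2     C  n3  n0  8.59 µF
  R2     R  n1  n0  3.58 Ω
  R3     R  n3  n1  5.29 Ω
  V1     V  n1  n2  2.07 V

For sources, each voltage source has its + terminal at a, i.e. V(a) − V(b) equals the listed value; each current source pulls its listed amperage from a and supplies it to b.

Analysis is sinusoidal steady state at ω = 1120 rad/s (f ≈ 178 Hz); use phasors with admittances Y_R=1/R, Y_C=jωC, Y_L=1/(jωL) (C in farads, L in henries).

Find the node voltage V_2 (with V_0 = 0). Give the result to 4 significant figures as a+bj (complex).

-2.099+0.01956j V

MNA unknowns: 3 node voltages V₁..V_3 plus 1 source current (V1)
I1: z[2]−=1.1, z[1]+=1.1
R1: Y=0.1832+0.000j on G[2,1]
C1: Y=0.000+0.1094j on G[2,3]
C2: Y=0.000+0.009621j on G[3,0]
R2: Y=0.2793+0.000j on G[1,0]
R3: Y=0.1890+0.000j on G[3,1]
V1: row V1−V2=2.07, i_V1 at 1,2
solve → V1=-0.02886+0.01956j, V2=-2.099+0.01956j, V3=-0.5678-0.8378j
aux → i_V1=0.6271-0.1675j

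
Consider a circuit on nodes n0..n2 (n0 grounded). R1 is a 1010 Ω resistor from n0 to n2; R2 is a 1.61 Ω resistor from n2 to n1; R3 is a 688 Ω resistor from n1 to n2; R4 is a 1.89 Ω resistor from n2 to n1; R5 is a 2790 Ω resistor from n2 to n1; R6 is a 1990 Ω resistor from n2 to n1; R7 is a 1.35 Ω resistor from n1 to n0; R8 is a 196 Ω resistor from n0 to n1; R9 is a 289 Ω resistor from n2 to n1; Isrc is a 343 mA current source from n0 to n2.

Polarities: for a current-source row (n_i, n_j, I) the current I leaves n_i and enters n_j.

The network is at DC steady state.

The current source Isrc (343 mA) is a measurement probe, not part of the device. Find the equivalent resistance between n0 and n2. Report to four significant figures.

Apply KCL at each of the 2 non-ground nodes and solve the resulting linear system.
Node n1: branches {R2, R3, R4, R5, R6, R7, R8, R9} → V_1 = 0.4589
Node n2: branches {R1, R2, R3, R4, R5, R6, R9, Isrc} → V_2 = 0.7549

R_eq = 2.201 Ω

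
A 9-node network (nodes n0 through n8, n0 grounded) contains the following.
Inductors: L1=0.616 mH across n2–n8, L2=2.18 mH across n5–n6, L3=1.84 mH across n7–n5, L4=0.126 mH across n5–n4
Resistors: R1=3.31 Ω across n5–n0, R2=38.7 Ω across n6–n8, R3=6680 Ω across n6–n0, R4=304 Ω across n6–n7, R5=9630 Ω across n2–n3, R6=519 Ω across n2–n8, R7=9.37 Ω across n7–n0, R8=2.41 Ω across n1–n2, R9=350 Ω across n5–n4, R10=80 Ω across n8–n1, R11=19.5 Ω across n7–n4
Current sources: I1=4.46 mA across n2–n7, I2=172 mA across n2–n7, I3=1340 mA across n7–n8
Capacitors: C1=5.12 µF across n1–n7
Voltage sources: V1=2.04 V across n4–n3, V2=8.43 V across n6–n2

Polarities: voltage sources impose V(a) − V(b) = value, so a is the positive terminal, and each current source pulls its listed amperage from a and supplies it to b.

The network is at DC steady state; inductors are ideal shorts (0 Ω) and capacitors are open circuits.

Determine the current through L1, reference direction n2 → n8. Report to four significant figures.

-1.558 A

Apply KCL at each of the 8 non-ground nodes and solve the resulting linear system.
Node n1: branches {C1, R8, R10} → V_1 = -8.430
Node n2: branches {L1, I1, I2, R5, R6, R8, V2} → V_2 = -8.430
Node n3: branches {R5, V1} → V_3 = -2.040
Node n4: branches {L4, R9, R11, V1} → V_4 = 0.000
Node n5: branches {R1, L2, L3, L4, R9} → V_5 = 0.000
Node n6: branches {R2, R3, R4, L2, V2} → V_6 = 0.000
Node n7: branches {I1, R4, I2, C1, R7, L3, R11, I3} → V_7 = 0.000
Node n8: branches {L1, R2, R6, R10, I3} → V_8 = -8.430
Source currents: i(L1)=-1.558, i(L2)=-1.164, i(L3)=-1.164, i(L4)=0.0006636, i(V1)=0.0006636, i(V2)=-1.382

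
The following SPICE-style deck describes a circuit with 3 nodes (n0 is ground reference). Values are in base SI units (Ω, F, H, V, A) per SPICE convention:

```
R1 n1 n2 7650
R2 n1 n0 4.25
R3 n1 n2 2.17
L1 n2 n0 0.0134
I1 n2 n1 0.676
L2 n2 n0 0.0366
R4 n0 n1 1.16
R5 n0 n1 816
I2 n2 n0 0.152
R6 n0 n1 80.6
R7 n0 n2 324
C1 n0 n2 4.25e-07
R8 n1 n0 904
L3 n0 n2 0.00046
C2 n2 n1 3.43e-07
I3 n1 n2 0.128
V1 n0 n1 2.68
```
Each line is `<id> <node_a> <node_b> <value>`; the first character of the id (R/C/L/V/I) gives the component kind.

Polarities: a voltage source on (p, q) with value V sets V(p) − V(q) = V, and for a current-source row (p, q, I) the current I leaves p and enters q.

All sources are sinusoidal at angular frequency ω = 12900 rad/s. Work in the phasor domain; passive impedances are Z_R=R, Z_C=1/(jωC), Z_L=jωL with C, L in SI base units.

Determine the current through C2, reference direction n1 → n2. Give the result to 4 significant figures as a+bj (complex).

Apply KCL at each of the 2 non-ground nodes and solve the resulting linear system.
Node n1: branches {R1, R2, R3, I1, R4, R5, R6, R8, C2, I3, V1} → V_1 = -2.680+0.000j
Node n2: branches {R1, R3, L1, I1, L2, I2, R7, C1, L3, C2, I3} → V_2 = -3.687-1.348j
Source currents: i(V1)=-3.070+0.6261j

-0.005967+0.004455j A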